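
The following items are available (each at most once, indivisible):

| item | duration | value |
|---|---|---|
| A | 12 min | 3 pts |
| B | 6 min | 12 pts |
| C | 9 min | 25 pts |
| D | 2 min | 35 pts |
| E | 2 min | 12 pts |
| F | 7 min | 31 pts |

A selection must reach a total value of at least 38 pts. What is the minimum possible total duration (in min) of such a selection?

4

Subsets with value ≥ 38, sorted by total duration:
- D+E: duration 4, value 47
- B+D: duration 8, value 47
- D+F: duration 9, value 66
Minimum duration: 4 min.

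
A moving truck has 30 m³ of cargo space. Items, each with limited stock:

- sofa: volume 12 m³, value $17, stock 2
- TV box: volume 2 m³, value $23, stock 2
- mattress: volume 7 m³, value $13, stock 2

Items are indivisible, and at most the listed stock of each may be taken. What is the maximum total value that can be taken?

$89

Top feasible selections:
- 1×sofa + 2×TV box + 2×mattress: volume 30, value 89
- 2×sofa + 2×TV box: volume 28, value 80
- 1×sofa + 2×TV box + 1×mattress: volume 23, value 76
- 2×TV box + 2×mattress: volume 18, value 72
Best: $89.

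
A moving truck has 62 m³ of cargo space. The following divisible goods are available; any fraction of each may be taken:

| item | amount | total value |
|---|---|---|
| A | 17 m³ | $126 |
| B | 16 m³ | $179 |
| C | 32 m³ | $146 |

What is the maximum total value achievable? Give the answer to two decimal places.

Take in order of value per unit:
- B (179/16 per unit): all 16 → value 179, running total 179.00
- A (126/17 per unit): all 17 → value 126, running total 305.00
- C (146/32 per unit): 29 of 32 → value 29×146/32 = 132.3125, running total 437.31
Total 437.31.

437.31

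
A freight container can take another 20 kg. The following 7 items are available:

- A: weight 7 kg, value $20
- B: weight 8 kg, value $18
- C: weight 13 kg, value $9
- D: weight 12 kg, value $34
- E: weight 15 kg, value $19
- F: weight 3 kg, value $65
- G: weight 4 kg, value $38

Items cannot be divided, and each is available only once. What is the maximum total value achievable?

$137

This is a 0/1 knapsack; check combinations near the capacity.
- D+F+G: weight 12+3+4=19, value 34+65+38=137
- A+F+G: weight 7+3+4=14, value 20+65+38=123
- B+F+G: weight 8+3+4=15, value 18+65+38=121
Best: $137.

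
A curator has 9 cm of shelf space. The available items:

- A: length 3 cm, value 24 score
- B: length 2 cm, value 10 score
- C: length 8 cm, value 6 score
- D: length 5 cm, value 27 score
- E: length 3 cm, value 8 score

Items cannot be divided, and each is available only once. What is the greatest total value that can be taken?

51 score

Check high-value combinations within 9 cm:
- A+D: length 3+5=8, value 24+27=51
- A+B+E: length 3+2+3=8, value 24+10+8=42
- B+D: length 2+5=7, value 10+27=37
- D+E: length 5+3=8, value 27+8=35
- A+B: length 3+2=5, value 24+10=34
Best: 51 score.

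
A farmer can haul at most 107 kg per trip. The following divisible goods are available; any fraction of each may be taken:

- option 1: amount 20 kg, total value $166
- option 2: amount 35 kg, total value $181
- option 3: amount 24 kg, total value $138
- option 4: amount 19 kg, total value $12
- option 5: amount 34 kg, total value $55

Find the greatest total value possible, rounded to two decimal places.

530.29

Take in order of value per unit:
- option 1 (166/20 per unit): all 20 → value 166, running total 166.00
- option 3 (138/24 per unit): all 24 → value 138, running total 304.00
- option 2 (181/35 per unit): all 35 → value 181, running total 485.00
- option 5 (55/34 per unit): 28 of 34 → value 28×55/34 = 45.2941, running total 530.29
Total 530.29.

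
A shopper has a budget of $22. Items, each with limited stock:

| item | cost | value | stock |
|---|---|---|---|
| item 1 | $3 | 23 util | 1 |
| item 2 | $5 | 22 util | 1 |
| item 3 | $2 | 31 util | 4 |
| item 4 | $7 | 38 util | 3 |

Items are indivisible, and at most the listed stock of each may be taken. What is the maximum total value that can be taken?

200 util

Best selections within cost 22 and stock limits:
- 4×item 3 + 2×item 4: cost 22, value 200
- 1×item 1 + 4×item 3 + 1×item 4: cost 18, value 185
- 1×item 2 + 4×item 3 + 1×item 4: cost 20, value 184
- 1×item 1 + 1×item 2 + 3×item 3 + 1×item 4: cost 21, value 176
Best: 200 util.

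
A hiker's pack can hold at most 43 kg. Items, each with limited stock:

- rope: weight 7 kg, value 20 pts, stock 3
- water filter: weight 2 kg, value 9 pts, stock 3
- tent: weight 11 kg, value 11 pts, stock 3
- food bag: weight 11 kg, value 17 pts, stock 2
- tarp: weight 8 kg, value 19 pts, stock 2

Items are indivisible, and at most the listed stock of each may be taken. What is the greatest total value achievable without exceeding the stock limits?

125 pts

Top feasible selections:
- 3×rope + 3×water filter + 2×tarp: weight 43, value 125
- 3×rope + 2×water filter + 2×tarp: weight 41, value 116
Best: 125 pts.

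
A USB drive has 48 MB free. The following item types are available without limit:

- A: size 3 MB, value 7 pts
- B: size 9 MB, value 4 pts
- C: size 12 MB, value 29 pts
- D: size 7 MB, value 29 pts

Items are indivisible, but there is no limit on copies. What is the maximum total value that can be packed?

Best value-per-unit is D at 29/7; filling with it alone gives 6×29 = 174.
Optimal mix: 2×A + 6×D → size 48, value 188.

188 pts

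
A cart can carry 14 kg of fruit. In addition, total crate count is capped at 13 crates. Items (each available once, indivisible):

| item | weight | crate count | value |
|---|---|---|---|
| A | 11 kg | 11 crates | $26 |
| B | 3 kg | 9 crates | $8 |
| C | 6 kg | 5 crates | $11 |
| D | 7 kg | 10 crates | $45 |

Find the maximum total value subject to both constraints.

$45

Feasible sets respecting both limits:
- D: weight 7, crate count 10, value 45
- A: weight 11, crate count 11, value 26
- C: weight 6, crate count 5, value 11
Best: $45.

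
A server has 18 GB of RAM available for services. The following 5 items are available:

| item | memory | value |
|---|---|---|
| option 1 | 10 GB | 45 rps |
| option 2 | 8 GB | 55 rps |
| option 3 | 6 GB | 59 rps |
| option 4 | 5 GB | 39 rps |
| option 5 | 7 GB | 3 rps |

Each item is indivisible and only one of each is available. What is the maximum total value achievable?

This is a 0/1 knapsack; check combinations near the capacity.
- option 2+option 3: memory 8+6=14, value 55+59=114
- option 1+option 3: memory 10+6=16, value 45+59=104
- option 3+option 4+option 5: memory 6+5+7=18, value 59+39+3=101
- option 1+option 2: memory 10+8=18, value 45+55=100
- option 3+option 4: memory 6+5=11, value 59+39=98
Best: 114 rps.

114 rps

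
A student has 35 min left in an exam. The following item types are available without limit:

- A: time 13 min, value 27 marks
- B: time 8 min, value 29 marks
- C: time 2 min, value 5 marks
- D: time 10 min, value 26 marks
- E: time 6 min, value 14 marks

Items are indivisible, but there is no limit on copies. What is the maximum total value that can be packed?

Best value-per-unit is B at 29/8; filling with it alone gives 4×29 = 116.
Optimal mix: 4×B + 1×C → time 34, value 121.

121 marks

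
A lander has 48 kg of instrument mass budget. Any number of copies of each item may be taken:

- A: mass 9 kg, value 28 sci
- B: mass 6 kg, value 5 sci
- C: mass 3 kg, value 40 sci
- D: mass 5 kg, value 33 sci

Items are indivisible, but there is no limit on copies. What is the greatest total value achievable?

Best value-per-unit is C at 40/3, and filling with it alone uses mass 16×3=48. No mix of the others beats 16×40 = 640.

640 sci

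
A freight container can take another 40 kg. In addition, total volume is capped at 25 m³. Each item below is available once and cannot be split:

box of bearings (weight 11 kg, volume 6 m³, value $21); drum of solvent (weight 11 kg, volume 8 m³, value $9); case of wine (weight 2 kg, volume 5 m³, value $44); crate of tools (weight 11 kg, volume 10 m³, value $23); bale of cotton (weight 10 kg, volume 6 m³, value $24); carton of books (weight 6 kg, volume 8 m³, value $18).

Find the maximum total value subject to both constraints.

$107

Feasible sets respecting both limits:
- box of bearings+case of wine+bale of cotton+carton of books: weight 29, volume 25, value 107
- box of bearings+drum of solvent+case of wine+bale of cotton: weight 34, volume 25, value 98
- case of wine+crate of tools+bale of cotton: weight 23, volume 21, value 91
- box of bearings+case of wine+bale of cotton: weight 23, volume 17, value 89
Best: $107.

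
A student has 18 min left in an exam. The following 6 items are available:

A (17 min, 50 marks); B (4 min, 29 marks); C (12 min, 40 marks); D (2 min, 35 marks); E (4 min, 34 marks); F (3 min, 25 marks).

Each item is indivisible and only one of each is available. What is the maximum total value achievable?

123 marks

This is a 0/1 knapsack; check combinations near the capacity.
- B+D+E+F: time 4+2+4+3=13, value 29+35+34+25=123
- C+D+E: time 12+2+4=18, value 40+35+34=109
- B+C+D: time 4+12+2=18, value 29+40+35=104
- C+D+F: time 12+2+3=17, value 40+35+25=100
Best: 123 marks.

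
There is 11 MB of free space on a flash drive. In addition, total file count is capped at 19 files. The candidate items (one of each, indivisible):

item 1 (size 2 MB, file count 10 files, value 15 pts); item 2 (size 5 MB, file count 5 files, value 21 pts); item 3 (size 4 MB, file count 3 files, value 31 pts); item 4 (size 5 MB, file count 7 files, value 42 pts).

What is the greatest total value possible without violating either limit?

73 pts

Feasible sets respecting both limits:
- item 3+item 4: size 9, file count 10, value 73
- item 1+item 2+item 3: size 11, file count 18, value 67
- item 2+item 4: size 10, file count 12, value 63
Best: 73 pts.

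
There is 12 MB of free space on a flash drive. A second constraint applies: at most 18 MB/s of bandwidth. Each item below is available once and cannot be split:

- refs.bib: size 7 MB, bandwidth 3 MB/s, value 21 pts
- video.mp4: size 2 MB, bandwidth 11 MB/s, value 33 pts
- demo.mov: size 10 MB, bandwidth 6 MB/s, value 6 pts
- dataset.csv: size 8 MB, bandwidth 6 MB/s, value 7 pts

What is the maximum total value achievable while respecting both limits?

Feasible sets respecting both limits:
- refs.bib+video.mp4: size 9, bandwidth 14, value 54
- video.mp4+dataset.csv: size 10, bandwidth 17, value 40
- video.mp4+demo.mov: size 12, bandwidth 17, value 39
Best: 54 pts.

54 pts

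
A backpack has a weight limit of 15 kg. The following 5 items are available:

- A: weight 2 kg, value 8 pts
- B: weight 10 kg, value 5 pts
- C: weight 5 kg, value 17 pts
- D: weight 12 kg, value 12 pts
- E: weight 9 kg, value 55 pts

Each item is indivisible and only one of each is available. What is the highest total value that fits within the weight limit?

Check high-value combinations within 15 kg:
- C+E: weight 5+9=14, value 17+55=72
- A+E: weight 2+9=11, value 8+55=63
- E: weight 9, value 55
- A+C: weight 2+5=7, value 8+17=25
- B+C: weight 10+5=15, value 5+17=22
Best: 72 pts.

72 pts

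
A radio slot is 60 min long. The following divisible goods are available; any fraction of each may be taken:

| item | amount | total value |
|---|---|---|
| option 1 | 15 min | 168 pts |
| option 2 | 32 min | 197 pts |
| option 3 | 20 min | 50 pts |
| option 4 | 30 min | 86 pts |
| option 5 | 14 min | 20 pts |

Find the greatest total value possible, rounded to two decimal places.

Take in order of value per unit:
- option 1 (168/15 per unit): all 15 → value 168, running total 168.00
- option 2 (197/32 per unit): all 32 → value 197, running total 365.00
- option 4 (86/30 per unit): 13 of 30 → value 13×86/30 = 37.2667, running total 402.27
Total 402.27.

402.27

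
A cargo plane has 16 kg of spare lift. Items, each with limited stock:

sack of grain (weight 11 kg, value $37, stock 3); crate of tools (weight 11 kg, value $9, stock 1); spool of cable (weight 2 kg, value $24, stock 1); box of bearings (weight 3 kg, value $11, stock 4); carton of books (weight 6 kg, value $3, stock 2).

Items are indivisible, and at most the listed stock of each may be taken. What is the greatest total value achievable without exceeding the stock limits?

Best selections within weight 16 and stock limits:
- 1×sack of grain + 1×spool of cable + 1×box of bearings: weight 16, value 72
- 1×spool of cable + 4×box of bearings: weight 14, value 68
- 1×sack of grain + 1×spool of cable: weight 13, value 61
- 1×spool of cable + 3×box of bearings: weight 11, value 57
Best: $72.

$72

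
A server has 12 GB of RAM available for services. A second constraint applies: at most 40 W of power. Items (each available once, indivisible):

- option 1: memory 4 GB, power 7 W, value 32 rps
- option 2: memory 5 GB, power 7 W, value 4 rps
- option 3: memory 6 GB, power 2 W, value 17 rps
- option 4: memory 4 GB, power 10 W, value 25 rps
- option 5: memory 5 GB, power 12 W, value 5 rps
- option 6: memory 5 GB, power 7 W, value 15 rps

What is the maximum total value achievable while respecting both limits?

Feasible sets respecting both limits:
- option 1+option 4: memory 8, power 17, value 57
- option 1+option 3: memory 10, power 9, value 49
- option 1+option 6: memory 9, power 14, value 47
- option 3+option 4: memory 10, power 12, value 42
Best: 57 rps.

57 rps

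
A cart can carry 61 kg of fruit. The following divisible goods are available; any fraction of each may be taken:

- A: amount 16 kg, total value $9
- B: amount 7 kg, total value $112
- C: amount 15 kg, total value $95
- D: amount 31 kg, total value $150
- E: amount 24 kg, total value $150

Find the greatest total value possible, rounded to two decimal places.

429.58

Take in order of value per unit:
- B (112/7 per unit): all 7 → value 112, running total 112.00
- C (95/15 per unit): all 15 → value 95, running total 207.00
- E (150/24 per unit): all 24 → value 150, running total 357.00
- D (150/31 per unit): 15 of 31 → value 15×150/31 = 72.5806, running total 429.58
Total 429.58.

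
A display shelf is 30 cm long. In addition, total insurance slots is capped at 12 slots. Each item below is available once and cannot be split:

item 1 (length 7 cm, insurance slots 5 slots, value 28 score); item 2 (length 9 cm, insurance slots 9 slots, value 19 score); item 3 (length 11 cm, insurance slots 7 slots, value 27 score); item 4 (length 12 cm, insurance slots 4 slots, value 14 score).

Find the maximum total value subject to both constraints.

Feasible sets respecting both limits:
- item 1+item 3: length 18, insurance slots 12, value 55
- item 1+item 4: length 19, insurance slots 9, value 42
- item 3+item 4: length 23, insurance slots 11, value 41
Best: 55 score.

55 score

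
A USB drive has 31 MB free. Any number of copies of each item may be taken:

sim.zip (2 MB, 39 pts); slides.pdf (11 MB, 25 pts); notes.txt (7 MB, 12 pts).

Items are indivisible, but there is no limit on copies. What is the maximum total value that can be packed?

585 pts

Best value-per-unit is sim.zip at 39/2, and filling with it alone uses size 15×2=30. No mix of the others beats 15×39 = 585.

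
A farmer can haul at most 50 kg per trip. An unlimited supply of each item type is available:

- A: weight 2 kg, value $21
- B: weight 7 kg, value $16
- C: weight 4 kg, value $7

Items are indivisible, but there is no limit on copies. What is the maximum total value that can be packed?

Best value-per-unit is A at 21/2, and filling with it alone uses weight 25×2=50. No mix of the others beats 25×21 = 525.

$525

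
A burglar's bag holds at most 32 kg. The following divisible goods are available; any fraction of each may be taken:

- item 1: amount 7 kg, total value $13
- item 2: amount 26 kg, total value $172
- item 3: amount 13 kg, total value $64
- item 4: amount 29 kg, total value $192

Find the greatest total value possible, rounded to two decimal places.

211.85

Take in order of value per unit:
- item 4 (192/29 per unit): all 29 → value 192, running total 192.00
- item 2 (172/26 per unit): 3 of 26 → value 3×172/26 = 19.8462, running total 211.85
Total 211.85.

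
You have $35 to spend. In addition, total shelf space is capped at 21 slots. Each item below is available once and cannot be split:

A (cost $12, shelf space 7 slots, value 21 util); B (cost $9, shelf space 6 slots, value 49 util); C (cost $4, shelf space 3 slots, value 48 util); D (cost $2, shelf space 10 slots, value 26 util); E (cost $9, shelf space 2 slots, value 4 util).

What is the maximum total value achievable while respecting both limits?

127 util

Feasible sets respecting both limits:
- B+C+D+E: cost 24, shelf space 21, value 127
- B+C+D: cost 15, shelf space 19, value 123
- A+B+C+E: cost 34, shelf space 18, value 122
- A+B+C: cost 25, shelf space 16, value 118
Best: 127 util.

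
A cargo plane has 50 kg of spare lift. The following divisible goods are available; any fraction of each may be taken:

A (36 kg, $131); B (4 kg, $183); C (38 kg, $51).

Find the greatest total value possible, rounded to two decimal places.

327.42

Take in order of value per unit:
- B (183/4 per unit): all 4 → value 183, running total 183.00
- A (131/36 per unit): all 36 → value 131, running total 314.00
- C (51/38 per unit): 10 of 38 → value 10×51/38 = 13.4211, running total 327.42
Total 327.42.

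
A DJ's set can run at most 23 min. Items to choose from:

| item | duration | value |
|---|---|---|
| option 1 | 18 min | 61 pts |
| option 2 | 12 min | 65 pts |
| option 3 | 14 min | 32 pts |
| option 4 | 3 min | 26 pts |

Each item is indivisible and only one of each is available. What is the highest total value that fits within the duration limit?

91 pts

Check high-value combinations within 23 min:
- option 2+option 4: duration 12+3=15, value 65+26=91
- option 1+option 4: duration 18+3=21, value 61+26=87
- option 2: duration 12, value 65
- option 1: duration 18, value 61
Best: 91 pts.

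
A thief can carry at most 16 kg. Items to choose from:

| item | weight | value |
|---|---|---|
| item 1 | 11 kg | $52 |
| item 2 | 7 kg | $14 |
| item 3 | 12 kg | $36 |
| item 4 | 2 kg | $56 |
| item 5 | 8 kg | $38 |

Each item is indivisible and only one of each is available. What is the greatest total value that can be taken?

$108

This is a 0/1 knapsack; check combinations near the capacity.
- item 1+item 4: weight 11+2=13, value 52+56=108
- item 4+item 5: weight 2+8=10, value 56+38=94
- item 3+item 4: weight 12+2=14, value 36+56=92
Best: $108.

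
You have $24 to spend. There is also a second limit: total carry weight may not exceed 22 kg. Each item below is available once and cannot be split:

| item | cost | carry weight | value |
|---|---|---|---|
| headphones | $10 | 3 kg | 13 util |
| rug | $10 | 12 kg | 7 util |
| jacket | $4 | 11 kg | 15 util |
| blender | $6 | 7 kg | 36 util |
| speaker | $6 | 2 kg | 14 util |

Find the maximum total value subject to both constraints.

65 util

Feasible sets respecting both limits:
- jacket+blender+speaker: cost 16, carry weight 20, value 65
- headphones+jacket+blender: cost 20, carry weight 21, value 64
- headphones+blender+speaker: cost 22, carry weight 12, value 63
- rug+blender+speaker: cost 22, carry weight 21, value 57
Best: 65 util.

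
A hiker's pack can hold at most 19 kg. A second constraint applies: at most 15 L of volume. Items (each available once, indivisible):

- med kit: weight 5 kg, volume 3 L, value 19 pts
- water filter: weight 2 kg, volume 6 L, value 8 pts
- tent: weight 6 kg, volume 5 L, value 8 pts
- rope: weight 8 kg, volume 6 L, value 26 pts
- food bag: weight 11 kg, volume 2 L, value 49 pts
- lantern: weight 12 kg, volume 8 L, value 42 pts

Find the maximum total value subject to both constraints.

76 pts

Feasible sets respecting both limits:
- med kit+water filter+food bag: weight 18, volume 11, value 76
- rope+food bag: weight 19, volume 8, value 75
- med kit+food bag: weight 16, volume 5, value 68
Best: 76 pts.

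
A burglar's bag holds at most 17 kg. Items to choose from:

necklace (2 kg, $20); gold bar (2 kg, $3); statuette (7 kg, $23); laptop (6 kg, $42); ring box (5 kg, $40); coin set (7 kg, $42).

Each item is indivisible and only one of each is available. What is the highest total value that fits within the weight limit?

$107

Check high-value combinations within 17 kg:
- necklace+gold bar+laptop+coin set: weight 2+2+6+7=17, value 20+3+42+42=107
- necklace+gold bar+laptop+ring box: weight 2+2+6+5=15, value 20+3+42+40=105
- necklace+gold bar+ring box+coin set: weight 2+2+5+7=16, value 20+3+40+42=105
Best: $107.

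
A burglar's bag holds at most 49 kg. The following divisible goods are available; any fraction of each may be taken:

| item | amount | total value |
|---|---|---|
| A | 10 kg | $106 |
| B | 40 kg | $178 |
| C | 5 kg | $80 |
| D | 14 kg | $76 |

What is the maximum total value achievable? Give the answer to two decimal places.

351.00

Take in order of value per unit:
- C (80/5 per unit): all 5 → value 80, running total 80.00
- A (106/10 per unit): all 10 → value 106, running total 186.00
- D (76/14 per unit): all 14 → value 76, running total 262.00
- B (178/40 per unit): 20 of 40 → value 20×178/40 = 89.0000, running total 351.00
Total 351.00.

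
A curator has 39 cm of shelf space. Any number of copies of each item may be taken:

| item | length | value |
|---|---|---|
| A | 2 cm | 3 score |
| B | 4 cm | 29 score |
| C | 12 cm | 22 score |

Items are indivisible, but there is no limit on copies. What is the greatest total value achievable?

264 score

Best value-per-unit is B at 29/4; filling with it alone gives 9×29 = 261.
Optimal mix: 1×A + 9×B → length 38, value 264.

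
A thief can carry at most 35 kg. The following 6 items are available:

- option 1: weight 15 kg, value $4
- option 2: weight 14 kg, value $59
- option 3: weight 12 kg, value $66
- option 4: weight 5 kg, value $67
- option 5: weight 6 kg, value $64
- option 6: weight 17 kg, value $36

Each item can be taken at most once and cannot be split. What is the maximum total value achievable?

This is a 0/1 knapsack; check combinations near the capacity.
- option 3+option 4+option 5: weight 12+5+6=23, value 66+67+64=197
- option 2+option 3+option 4: weight 14+12+5=31, value 59+66+67=192
- option 2+option 4+option 5: weight 14+5+6=25, value 59+67+64=190
- option 2+option 3+option 5: weight 14+12+6=32, value 59+66+64=189
Best: $197.

$197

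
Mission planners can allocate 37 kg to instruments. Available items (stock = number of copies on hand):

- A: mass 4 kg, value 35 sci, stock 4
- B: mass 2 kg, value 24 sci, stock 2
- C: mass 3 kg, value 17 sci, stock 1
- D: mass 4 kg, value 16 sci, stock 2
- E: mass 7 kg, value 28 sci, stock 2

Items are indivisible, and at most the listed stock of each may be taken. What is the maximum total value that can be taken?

261 sci

Top feasible selections:
- 4×A + 2×B + 1×C + 2×E: mass 37, value 261
- 4×A + 2×B + 1×C + 1×D + 1×E: mass 34, value 249
- 4×A + 2×B + 2×D + 1×E: mass 35, value 248
Best: 261 sci.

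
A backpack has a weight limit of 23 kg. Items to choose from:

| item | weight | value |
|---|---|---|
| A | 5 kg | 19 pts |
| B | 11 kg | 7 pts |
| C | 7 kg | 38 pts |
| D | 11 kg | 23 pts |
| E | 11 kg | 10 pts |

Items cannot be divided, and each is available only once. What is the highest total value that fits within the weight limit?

Check high-value combinations within 23 kg:
- A+C+D: weight 5+7+11=23, value 19+38+23=80
- A+C+E: weight 5+7+11=23, value 19+38+10=67
- A+B+C: weight 5+11+7=23, value 19+7+38=64
Best: 80 pts.

80 pts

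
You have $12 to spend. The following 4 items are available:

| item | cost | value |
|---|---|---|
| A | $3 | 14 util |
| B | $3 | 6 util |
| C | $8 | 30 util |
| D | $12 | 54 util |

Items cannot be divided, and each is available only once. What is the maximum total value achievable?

Check high-value combinations within $12:
- D: cost 12, value 54
- A+C: cost 3+8=11, value 14+30=44
- B+C: cost 3+8=11, value 6+30=36
- C: cost 8, value 30
- A+B: cost 3+3=6, value 14+6=20
Best: 54 util.

54 util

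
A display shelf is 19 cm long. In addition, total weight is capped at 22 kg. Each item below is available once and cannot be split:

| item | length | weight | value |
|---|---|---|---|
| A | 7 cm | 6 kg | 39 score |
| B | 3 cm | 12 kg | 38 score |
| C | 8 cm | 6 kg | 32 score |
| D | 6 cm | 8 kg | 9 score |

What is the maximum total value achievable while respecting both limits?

77 score

Feasible sets respecting both limits:
- A+B: length 10, weight 18, value 77
- A+C: length 15, weight 12, value 71
- B+C: length 11, weight 18, value 70
Best: 77 score.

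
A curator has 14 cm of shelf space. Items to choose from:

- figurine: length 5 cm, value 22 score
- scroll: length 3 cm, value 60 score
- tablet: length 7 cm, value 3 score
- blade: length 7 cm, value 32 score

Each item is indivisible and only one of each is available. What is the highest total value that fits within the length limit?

Check high-value combinations within 14 cm:
- scroll+blade: length 3+7=10, value 60+32=92
- figurine+scroll: length 5+3=8, value 22+60=82
- scroll+tablet: length 3+7=10, value 60+3=63
- scroll: length 3, value 60
- figurine+blade: length 5+7=12, value 22+32=54
Best: 92 score.

92 score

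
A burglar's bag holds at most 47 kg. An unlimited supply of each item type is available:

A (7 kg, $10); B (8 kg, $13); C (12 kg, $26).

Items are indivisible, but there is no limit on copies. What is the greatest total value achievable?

$91

Best value-per-unit is C at 26/12; filling with it alone gives 3×26 = 78.
Optimal mix: 1×B + 3×C → weight 44, value 91.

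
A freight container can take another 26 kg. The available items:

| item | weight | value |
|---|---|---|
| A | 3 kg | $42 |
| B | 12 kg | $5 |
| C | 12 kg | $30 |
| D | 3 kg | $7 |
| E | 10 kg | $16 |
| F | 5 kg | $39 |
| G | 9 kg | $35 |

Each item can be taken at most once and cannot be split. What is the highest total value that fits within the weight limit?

Check high-value combinations within 26 kg:
- A+D+F+G: weight 3+3+5+9=20, value 42+7+39+35=123
- A+C+D+F: weight 3+12+3+5=23, value 42+30+7+39=118
- A+F+G: weight 3+5+9=17, value 42+39+35=116
Best: $123.

$123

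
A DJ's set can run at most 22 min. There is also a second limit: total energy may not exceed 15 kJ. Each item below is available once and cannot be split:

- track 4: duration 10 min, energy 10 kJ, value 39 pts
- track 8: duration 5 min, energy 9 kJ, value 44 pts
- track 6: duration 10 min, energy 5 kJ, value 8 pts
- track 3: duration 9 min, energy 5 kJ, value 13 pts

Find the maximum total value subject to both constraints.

57 pts

Feasible sets respecting both limits:
- track 8+track 3: duration 14, energy 14, value 57
- track 8+track 6: duration 15, energy 14, value 52
- track 4+track 3: duration 19, energy 15, value 52
- track 4+track 6: duration 20, energy 15, value 47
Best: 57 pts.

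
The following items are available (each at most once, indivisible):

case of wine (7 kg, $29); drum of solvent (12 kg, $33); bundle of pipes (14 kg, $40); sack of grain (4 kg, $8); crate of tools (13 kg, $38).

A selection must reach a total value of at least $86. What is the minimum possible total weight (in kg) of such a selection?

31

Subsets with value ≥ 86, sorted by total weight:
- bundle of pipes+sack of grain+crate of tools: weight 31, value 86
- case of wine+drum of solvent+crate of tools: weight 32, value 100
- case of wine+drum of solvent+bundle of pipes: weight 33, value 102
Minimum weight: 31 kg.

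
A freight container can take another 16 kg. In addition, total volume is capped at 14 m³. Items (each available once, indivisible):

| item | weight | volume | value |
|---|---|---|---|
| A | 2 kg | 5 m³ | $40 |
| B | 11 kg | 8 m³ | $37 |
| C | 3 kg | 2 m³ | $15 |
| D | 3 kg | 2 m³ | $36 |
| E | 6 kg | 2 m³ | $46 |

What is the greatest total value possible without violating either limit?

$137

Feasible sets respecting both limits:
- A+C+D+E: weight 14, volume 11, value 137
- A+D+E: weight 11, volume 9, value 122
- A+C+E: weight 11, volume 9, value 101
- C+D+E: weight 12, volume 6, value 97
Best: $137.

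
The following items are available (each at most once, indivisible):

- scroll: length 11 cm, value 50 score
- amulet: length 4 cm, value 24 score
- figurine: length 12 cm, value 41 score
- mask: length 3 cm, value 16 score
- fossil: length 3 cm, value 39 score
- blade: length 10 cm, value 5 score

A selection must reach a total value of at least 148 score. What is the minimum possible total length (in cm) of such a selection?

Subsets with value ≥ 148, sorted by total length:
- scroll+amulet+figurine+fossil: length 30, value 154
- scroll+amulet+figurine+mask+fossil: length 33, value 170
Minimum length: 30 cm.

30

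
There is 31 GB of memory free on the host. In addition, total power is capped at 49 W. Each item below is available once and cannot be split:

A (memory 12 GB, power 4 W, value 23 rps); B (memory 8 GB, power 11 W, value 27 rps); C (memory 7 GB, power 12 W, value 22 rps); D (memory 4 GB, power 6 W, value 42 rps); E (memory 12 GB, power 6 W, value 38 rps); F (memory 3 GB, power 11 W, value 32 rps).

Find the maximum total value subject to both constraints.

139 rps

Feasible sets respecting both limits:
- B+D+E+F: memory 27, power 34, value 139
- A+D+E+F: memory 31, power 27, value 135
- C+D+E+F: memory 26, power 35, value 134
Best: 139 rps.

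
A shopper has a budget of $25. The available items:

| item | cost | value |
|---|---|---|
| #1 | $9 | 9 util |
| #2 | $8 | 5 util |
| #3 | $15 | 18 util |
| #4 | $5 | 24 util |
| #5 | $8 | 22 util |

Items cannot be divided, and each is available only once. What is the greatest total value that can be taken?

Check high-value combinations within $25:
- #1+#4+#5: cost 9+5+8=22, value 9+24+22=55
- #2+#4+#5: cost 8+5+8=21, value 5+24+22=51
- #4+#5: cost 5+8=13, value 24+22=46
Best: 55 util.

55 util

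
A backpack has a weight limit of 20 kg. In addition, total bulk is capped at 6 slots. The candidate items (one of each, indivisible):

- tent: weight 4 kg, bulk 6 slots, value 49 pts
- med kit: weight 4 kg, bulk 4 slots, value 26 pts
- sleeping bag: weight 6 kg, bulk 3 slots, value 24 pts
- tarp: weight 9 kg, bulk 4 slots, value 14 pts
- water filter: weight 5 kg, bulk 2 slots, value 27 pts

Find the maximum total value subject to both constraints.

Feasible sets respecting both limits:
- med kit+water filter: weight 9, bulk 6, value 53
- sleeping bag+water filter: weight 11, bulk 5, value 51
- tent: weight 4, bulk 6, value 49
- tarp+water filter: weight 14, bulk 6, value 41
Best: 53 pts.

53 pts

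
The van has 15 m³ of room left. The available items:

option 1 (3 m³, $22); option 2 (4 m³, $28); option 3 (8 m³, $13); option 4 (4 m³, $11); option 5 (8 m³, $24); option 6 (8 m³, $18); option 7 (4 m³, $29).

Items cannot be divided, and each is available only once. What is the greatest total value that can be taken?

$90

Check high-value combinations within 15 m³:
- option 1+option 2+option 4+option 7: volume 3+4+4+4=15, value 22+28+11+29=90
- option 1+option 2+option 7: volume 3+4+4=11, value 22+28+29=79
- option 1+option 5+option 7: volume 3+8+4=15, value 22+24+29=75
Best: $90.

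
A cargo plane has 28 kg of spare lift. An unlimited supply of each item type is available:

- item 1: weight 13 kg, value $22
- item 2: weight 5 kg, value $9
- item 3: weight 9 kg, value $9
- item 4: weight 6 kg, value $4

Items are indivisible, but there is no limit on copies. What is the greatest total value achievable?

$49

Best value-per-unit is item 2 at 9/5; filling with it alone gives 5×9 = 45.
Optimal mix: 1×item 1 + 3×item 2 → weight 28, value 49.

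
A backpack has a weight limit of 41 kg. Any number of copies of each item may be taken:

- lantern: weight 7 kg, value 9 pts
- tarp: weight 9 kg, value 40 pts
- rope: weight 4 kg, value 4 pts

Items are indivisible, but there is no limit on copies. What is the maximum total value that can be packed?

164 pts

Best value-per-unit is tarp at 40/9; filling with it alone gives 4×40 = 160.
Optimal mix: 4×tarp + 1×rope → weight 40, value 164.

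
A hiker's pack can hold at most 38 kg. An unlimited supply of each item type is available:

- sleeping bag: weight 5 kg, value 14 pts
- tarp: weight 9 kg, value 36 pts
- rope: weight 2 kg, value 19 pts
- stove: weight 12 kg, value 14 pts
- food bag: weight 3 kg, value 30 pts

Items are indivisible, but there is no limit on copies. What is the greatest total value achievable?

379 pts

Best value-per-unit is food bag at 30/3; filling with it alone gives 12×30 = 360.
Optimal mix: 1×rope + 12×food bag → weight 38, value 379.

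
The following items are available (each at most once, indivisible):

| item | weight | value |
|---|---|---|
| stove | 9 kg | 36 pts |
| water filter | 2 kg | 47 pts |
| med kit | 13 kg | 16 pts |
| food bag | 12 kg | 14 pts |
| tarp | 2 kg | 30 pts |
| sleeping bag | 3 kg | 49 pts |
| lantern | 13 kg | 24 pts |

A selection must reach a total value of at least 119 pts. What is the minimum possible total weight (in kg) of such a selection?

7

Subsets with value ≥ 119, sorted by total weight:
- water filter+tarp+sleeping bag: weight 7, value 126
- stove+water filter+sleeping bag: weight 14, value 132
- stove+water filter+tarp+sleeping bag: weight 16, value 162
Minimum weight: 7 kg.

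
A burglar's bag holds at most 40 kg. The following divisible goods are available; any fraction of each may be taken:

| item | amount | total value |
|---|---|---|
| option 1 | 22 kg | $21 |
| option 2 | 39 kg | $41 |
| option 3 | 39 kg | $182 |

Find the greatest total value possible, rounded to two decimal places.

Take in order of value per unit:
- option 3 (182/39 per unit): all 39 → value 182, running total 182.00
- option 2 (41/39 per unit): 1 of 39 → value 1×41/39 = 1.0513, running total 183.05
Total 183.05.

183.05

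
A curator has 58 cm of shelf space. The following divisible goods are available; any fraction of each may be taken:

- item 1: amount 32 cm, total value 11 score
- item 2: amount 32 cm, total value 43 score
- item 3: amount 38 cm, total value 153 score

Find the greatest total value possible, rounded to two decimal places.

Take in order of value per unit:
- item 3 (153/38 per unit): all 38 → value 153, running total 153.00
- item 2 (43/32 per unit): 20 of 32 → value 20×43/32 = 26.8750, running total 179.88
Total 179.88.

179.88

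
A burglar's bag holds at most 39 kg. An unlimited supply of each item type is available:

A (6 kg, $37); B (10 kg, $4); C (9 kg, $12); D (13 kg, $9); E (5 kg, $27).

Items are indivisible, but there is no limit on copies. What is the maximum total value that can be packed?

Best value-per-unit is A at 37/6; filling with it alone gives 6×37 = 222.
Optimal mix: 4×A + 3×E → weight 39, value 229.

$229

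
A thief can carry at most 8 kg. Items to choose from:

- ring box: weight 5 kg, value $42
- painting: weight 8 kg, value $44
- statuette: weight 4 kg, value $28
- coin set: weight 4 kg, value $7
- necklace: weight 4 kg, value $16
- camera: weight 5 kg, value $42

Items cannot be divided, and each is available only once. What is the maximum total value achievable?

Check high-value combinations within 8 kg:
- painting: weight 8, value 44
- statuette+necklace: weight 4+4=8, value 28+16=44
- ring box: weight 5, value 42
- camera: weight 5, value 42
Best: $44.

$44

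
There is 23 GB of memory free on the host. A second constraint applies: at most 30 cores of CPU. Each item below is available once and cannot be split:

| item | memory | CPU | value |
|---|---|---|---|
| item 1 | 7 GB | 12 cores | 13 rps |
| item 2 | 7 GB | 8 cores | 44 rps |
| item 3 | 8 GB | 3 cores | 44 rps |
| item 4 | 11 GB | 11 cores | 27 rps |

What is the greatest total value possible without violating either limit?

Feasible sets respecting both limits:
- item 1+item 2+item 3: memory 22, CPU 23, value 101
- item 2+item 3: memory 15, CPU 11, value 88
- item 2+item 4: memory 18, CPU 19, value 71
Best: 101 rps.

101 rps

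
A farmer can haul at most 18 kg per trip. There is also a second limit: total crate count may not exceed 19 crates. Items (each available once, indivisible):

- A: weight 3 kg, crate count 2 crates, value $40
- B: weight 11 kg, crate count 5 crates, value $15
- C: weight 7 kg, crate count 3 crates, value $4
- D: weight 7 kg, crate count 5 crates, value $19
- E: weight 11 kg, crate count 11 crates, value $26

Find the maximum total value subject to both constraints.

$66

Feasible sets respecting both limits:
- A+E: weight 14, crate count 13, value 66
- A+C+D: weight 17, crate count 10, value 63
- A+D: weight 10, crate count 7, value 59
- A+B: weight 14, crate count 7, value 55
Best: $66.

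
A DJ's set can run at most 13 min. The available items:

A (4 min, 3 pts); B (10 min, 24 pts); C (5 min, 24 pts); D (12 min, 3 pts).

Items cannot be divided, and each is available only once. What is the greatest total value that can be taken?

27 pts

Check high-value combinations within 13 min:
- A+C: duration 4+5=9, value 3+24=27
- C: duration 5, value 24
- B: duration 10, value 24
- A: duration 4, value 3
- D: duration 12, value 3
Best: 27 pts.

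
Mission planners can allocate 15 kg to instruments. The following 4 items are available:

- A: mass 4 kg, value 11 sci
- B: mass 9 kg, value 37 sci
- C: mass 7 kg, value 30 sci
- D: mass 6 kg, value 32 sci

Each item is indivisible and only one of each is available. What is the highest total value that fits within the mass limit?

69 sci

Check high-value combinations within 15 kg:
- B+D: mass 9+6=15, value 37+32=69
- C+D: mass 7+6=13, value 30+32=62
- A+B: mass 4+9=13, value 11+37=48
- A+D: mass 4+6=10, value 11+32=43
Best: 69 sci.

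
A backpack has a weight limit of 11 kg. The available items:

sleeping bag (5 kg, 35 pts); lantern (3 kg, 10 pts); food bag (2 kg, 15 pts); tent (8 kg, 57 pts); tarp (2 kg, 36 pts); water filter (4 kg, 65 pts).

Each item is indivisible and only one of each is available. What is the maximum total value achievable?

136 pts

Check high-value combinations within 11 kg:
- sleeping bag+tarp+water filter: weight 5+2+4=11, value 35+36+65=136
- lantern+food bag+tarp+water filter: weight 3+2+2+4=11, value 10+15+36+65=126
- food bag+tarp+water filter: weight 2+2+4=8, value 15+36+65=116
- sleeping bag+food bag+water filter: weight 5+2+4=11, value 35+15+65=115
Best: 136 pts.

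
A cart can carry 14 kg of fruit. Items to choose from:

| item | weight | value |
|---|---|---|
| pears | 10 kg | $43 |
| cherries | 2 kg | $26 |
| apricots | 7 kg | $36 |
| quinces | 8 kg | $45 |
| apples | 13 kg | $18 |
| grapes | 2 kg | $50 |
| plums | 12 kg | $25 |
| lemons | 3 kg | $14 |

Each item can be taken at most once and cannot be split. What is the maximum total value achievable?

$126

Check high-value combinations within 14 kg:
- cherries+apricots+grapes+lemons: weight 2+7+2+3=14, value 26+36+50+14=126
- cherries+quinces+grapes: weight 2+8+2=12, value 26+45+50=121
- pears+cherries+grapes: weight 10+2+2=14, value 43+26+50=119
- cherries+apricots+grapes: weight 2+7+2=11, value 26+36+50=112
Best: $126.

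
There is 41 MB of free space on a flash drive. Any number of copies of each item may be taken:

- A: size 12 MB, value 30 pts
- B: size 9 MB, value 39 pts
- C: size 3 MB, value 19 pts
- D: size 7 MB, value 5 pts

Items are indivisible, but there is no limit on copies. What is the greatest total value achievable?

Best value-per-unit is C at 19/3, and filling with it alone uses size 13×3=39. No mix of the others beats 13×19 = 247.

247 pts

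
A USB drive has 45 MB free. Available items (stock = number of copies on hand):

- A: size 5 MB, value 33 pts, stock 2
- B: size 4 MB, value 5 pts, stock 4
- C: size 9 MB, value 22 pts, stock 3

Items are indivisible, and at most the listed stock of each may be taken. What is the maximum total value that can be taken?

142 pts

Top feasible selections:
- 2×A + 2×B + 3×C: size 45, value 142
- 2×A + 1×B + 3×C: size 41, value 137
Best: 142 pts.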